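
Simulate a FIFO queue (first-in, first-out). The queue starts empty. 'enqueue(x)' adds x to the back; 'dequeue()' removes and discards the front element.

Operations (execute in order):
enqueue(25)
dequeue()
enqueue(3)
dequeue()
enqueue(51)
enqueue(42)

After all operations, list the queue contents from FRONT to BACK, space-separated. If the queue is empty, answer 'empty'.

enqueue(25): [25]
dequeue(): []
enqueue(3): [3]
dequeue(): []
enqueue(51): [51]
enqueue(42): [51, 42]

Answer: 51 42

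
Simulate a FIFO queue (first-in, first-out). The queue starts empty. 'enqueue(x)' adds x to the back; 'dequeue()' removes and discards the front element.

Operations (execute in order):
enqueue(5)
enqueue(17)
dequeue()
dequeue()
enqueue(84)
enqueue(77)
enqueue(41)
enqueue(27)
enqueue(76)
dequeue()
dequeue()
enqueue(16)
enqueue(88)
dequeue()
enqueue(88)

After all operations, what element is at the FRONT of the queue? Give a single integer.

Answer: 27

Derivation:
enqueue(5): queue = [5]
enqueue(17): queue = [5, 17]
dequeue(): queue = [17]
dequeue(): queue = []
enqueue(84): queue = [84]
enqueue(77): queue = [84, 77]
enqueue(41): queue = [84, 77, 41]
enqueue(27): queue = [84, 77, 41, 27]
enqueue(76): queue = [84, 77, 41, 27, 76]
dequeue(): queue = [77, 41, 27, 76]
dequeue(): queue = [41, 27, 76]
enqueue(16): queue = [41, 27, 76, 16]
enqueue(88): queue = [41, 27, 76, 16, 88]
dequeue(): queue = [27, 76, 16, 88]
enqueue(88): queue = [27, 76, 16, 88, 88]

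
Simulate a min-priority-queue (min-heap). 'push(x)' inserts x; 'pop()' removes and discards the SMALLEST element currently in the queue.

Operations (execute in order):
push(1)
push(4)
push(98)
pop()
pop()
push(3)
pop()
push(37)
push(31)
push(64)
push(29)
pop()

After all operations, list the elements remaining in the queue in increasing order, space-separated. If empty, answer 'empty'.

Answer: 31 37 64 98

Derivation:
push(1): heap contents = [1]
push(4): heap contents = [1, 4]
push(98): heap contents = [1, 4, 98]
pop() → 1: heap contents = [4, 98]
pop() → 4: heap contents = [98]
push(3): heap contents = [3, 98]
pop() → 3: heap contents = [98]
push(37): heap contents = [37, 98]
push(31): heap contents = [31, 37, 98]
push(64): heap contents = [31, 37, 64, 98]
push(29): heap contents = [29, 31, 37, 64, 98]
pop() → 29: heap contents = [31, 37, 64, 98]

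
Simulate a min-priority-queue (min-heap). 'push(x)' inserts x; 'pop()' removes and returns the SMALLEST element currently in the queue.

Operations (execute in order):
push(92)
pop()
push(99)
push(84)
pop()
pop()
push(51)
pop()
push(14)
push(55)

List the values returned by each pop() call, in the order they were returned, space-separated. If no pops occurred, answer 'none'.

push(92): heap contents = [92]
pop() → 92: heap contents = []
push(99): heap contents = [99]
push(84): heap contents = [84, 99]
pop() → 84: heap contents = [99]
pop() → 99: heap contents = []
push(51): heap contents = [51]
pop() → 51: heap contents = []
push(14): heap contents = [14]
push(55): heap contents = [14, 55]

Answer: 92 84 99 51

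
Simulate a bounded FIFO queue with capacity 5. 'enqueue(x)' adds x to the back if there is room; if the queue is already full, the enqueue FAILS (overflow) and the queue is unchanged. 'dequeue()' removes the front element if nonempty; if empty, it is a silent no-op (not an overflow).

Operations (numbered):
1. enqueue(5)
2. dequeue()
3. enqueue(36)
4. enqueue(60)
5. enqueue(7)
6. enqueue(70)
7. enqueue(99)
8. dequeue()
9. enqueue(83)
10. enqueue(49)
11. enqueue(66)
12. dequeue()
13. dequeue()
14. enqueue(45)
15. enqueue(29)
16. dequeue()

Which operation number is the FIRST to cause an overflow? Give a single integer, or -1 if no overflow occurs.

Answer: 10

Derivation:
1. enqueue(5): size=1
2. dequeue(): size=0
3. enqueue(36): size=1
4. enqueue(60): size=2
5. enqueue(7): size=3
6. enqueue(70): size=4
7. enqueue(99): size=5
8. dequeue(): size=4
9. enqueue(83): size=5
10. enqueue(49): size=5=cap → OVERFLOW (fail)
11. enqueue(66): size=5=cap → OVERFLOW (fail)
12. dequeue(): size=4
13. dequeue(): size=3
14. enqueue(45): size=4
15. enqueue(29): size=5
16. dequeue(): size=4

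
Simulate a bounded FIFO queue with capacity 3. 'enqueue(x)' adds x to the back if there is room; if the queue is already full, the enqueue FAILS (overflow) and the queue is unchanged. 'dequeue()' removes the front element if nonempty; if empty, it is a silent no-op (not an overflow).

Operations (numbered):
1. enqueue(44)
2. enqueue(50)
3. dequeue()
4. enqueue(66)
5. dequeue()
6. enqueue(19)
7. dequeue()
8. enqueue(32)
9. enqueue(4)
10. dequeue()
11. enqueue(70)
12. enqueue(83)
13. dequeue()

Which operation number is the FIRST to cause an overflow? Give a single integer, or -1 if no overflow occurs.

1. enqueue(44): size=1
2. enqueue(50): size=2
3. dequeue(): size=1
4. enqueue(66): size=2
5. dequeue(): size=1
6. enqueue(19): size=2
7. dequeue(): size=1
8. enqueue(32): size=2
9. enqueue(4): size=3
10. dequeue(): size=2
11. enqueue(70): size=3
12. enqueue(83): size=3=cap → OVERFLOW (fail)
13. dequeue(): size=2

Answer: 12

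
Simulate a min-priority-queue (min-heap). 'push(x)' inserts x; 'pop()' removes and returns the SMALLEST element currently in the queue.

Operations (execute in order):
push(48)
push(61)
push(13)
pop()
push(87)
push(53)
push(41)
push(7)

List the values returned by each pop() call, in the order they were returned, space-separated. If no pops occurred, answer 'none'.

Answer: 13

Derivation:
push(48): heap contents = [48]
push(61): heap contents = [48, 61]
push(13): heap contents = [13, 48, 61]
pop() → 13: heap contents = [48, 61]
push(87): heap contents = [48, 61, 87]
push(53): heap contents = [48, 53, 61, 87]
push(41): heap contents = [41, 48, 53, 61, 87]
push(7): heap contents = [7, 41, 48, 53, 61, 87]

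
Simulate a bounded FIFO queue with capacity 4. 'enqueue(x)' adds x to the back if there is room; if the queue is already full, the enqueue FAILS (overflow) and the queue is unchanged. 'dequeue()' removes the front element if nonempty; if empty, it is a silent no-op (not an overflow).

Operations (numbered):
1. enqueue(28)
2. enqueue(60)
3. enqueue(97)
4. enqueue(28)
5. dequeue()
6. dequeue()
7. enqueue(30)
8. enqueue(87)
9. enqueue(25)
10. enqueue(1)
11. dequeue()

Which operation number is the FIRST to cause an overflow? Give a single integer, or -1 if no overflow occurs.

Answer: 9

Derivation:
1. enqueue(28): size=1
2. enqueue(60): size=2
3. enqueue(97): size=3
4. enqueue(28): size=4
5. dequeue(): size=3
6. dequeue(): size=2
7. enqueue(30): size=3
8. enqueue(87): size=4
9. enqueue(25): size=4=cap → OVERFLOW (fail)
10. enqueue(1): size=4=cap → OVERFLOW (fail)
11. dequeue(): size=3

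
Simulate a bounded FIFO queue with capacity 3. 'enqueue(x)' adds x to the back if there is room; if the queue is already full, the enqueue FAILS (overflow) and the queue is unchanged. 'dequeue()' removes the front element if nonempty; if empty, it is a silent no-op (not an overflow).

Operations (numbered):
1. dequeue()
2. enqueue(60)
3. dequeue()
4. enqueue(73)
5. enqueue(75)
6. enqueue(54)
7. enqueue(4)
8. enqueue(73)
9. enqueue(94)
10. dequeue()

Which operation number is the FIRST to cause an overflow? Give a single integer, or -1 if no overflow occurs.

1. dequeue(): empty, no-op, size=0
2. enqueue(60): size=1
3. dequeue(): size=0
4. enqueue(73): size=1
5. enqueue(75): size=2
6. enqueue(54): size=3
7. enqueue(4): size=3=cap → OVERFLOW (fail)
8. enqueue(73): size=3=cap → OVERFLOW (fail)
9. enqueue(94): size=3=cap → OVERFLOW (fail)
10. dequeue(): size=2

Answer: 7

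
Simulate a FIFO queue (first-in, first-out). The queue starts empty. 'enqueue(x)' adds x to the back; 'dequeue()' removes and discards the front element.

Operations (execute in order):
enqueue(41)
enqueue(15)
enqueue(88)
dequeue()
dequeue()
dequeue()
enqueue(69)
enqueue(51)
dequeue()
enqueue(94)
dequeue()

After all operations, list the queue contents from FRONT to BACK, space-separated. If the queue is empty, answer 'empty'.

Answer: 94

Derivation:
enqueue(41): [41]
enqueue(15): [41, 15]
enqueue(88): [41, 15, 88]
dequeue(): [15, 88]
dequeue(): [88]
dequeue(): []
enqueue(69): [69]
enqueue(51): [69, 51]
dequeue(): [51]
enqueue(94): [51, 94]
dequeue(): [94]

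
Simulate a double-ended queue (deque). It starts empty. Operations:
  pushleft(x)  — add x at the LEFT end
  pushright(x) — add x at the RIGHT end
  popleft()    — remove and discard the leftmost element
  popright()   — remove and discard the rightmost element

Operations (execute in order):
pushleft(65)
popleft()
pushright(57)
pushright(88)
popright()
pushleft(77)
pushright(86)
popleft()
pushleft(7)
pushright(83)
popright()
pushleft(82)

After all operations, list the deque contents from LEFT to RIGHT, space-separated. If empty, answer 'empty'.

pushleft(65): [65]
popleft(): []
pushright(57): [57]
pushright(88): [57, 88]
popright(): [57]
pushleft(77): [77, 57]
pushright(86): [77, 57, 86]
popleft(): [57, 86]
pushleft(7): [7, 57, 86]
pushright(83): [7, 57, 86, 83]
popright(): [7, 57, 86]
pushleft(82): [82, 7, 57, 86]

Answer: 82 7 57 86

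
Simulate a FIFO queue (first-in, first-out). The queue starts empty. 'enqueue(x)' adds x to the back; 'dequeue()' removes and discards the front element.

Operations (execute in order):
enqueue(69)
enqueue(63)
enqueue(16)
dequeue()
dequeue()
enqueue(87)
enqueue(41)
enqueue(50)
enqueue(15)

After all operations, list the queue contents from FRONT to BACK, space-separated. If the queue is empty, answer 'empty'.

enqueue(69): [69]
enqueue(63): [69, 63]
enqueue(16): [69, 63, 16]
dequeue(): [63, 16]
dequeue(): [16]
enqueue(87): [16, 87]
enqueue(41): [16, 87, 41]
enqueue(50): [16, 87, 41, 50]
enqueue(15): [16, 87, 41, 50, 15]

Answer: 16 87 41 50 15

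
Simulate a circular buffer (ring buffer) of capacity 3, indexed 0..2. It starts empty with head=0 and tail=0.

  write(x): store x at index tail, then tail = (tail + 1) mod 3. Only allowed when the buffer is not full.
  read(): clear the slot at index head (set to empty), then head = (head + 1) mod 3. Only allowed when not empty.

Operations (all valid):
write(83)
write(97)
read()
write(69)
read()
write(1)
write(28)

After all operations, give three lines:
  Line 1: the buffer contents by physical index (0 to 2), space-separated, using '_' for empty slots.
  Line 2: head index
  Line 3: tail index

Answer: 1 28 69
2
2

Derivation:
write(83): buf=[83 _ _], head=0, tail=1, size=1
write(97): buf=[83 97 _], head=0, tail=2, size=2
read(): buf=[_ 97 _], head=1, tail=2, size=1
write(69): buf=[_ 97 69], head=1, tail=0, size=2
read(): buf=[_ _ 69], head=2, tail=0, size=1
write(1): buf=[1 _ 69], head=2, tail=1, size=2
write(28): buf=[1 28 69], head=2, tail=2, size=3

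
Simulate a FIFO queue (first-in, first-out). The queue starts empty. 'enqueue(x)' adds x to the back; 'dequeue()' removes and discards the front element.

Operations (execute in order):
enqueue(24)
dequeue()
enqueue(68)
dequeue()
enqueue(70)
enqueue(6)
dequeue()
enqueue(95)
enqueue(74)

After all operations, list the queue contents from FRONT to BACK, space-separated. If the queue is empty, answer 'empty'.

Answer: 6 95 74

Derivation:
enqueue(24): [24]
dequeue(): []
enqueue(68): [68]
dequeue(): []
enqueue(70): [70]
enqueue(6): [70, 6]
dequeue(): [6]
enqueue(95): [6, 95]
enqueue(74): [6, 95, 74]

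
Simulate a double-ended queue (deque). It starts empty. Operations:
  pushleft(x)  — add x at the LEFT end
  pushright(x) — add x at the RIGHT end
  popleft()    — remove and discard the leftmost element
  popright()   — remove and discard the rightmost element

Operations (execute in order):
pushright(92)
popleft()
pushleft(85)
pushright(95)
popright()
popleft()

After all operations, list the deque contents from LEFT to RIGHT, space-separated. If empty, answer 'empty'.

Answer: empty

Derivation:
pushright(92): [92]
popleft(): []
pushleft(85): [85]
pushright(95): [85, 95]
popright(): [85]
popleft(): []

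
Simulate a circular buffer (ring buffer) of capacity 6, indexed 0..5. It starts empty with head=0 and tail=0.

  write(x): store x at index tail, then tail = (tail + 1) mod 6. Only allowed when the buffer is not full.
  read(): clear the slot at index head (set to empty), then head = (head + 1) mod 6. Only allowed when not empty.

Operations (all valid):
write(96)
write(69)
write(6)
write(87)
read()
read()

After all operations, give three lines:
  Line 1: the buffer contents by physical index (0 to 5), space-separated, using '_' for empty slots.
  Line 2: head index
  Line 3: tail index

Answer: _ _ 6 87 _ _
2
4

Derivation:
write(96): buf=[96 _ _ _ _ _], head=0, tail=1, size=1
write(69): buf=[96 69 _ _ _ _], head=0, tail=2, size=2
write(6): buf=[96 69 6 _ _ _], head=0, tail=3, size=3
write(87): buf=[96 69 6 87 _ _], head=0, tail=4, size=4
read(): buf=[_ 69 6 87 _ _], head=1, tail=4, size=3
read(): buf=[_ _ 6 87 _ _], head=2, tail=4, size=2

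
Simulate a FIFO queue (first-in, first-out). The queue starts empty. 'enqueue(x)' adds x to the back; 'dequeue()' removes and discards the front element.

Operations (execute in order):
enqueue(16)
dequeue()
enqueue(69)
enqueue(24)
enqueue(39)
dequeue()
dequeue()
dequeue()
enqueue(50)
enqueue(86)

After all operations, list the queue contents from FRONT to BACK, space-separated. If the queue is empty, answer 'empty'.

enqueue(16): [16]
dequeue(): []
enqueue(69): [69]
enqueue(24): [69, 24]
enqueue(39): [69, 24, 39]
dequeue(): [24, 39]
dequeue(): [39]
dequeue(): []
enqueue(50): [50]
enqueue(86): [50, 86]

Answer: 50 86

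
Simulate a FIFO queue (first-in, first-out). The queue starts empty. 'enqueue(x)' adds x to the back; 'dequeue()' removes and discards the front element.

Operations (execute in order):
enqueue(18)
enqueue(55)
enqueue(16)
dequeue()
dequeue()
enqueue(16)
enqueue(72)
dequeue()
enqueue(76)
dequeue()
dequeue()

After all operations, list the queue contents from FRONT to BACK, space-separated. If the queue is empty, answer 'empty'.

Answer: 76

Derivation:
enqueue(18): [18]
enqueue(55): [18, 55]
enqueue(16): [18, 55, 16]
dequeue(): [55, 16]
dequeue(): [16]
enqueue(16): [16, 16]
enqueue(72): [16, 16, 72]
dequeue(): [16, 72]
enqueue(76): [16, 72, 76]
dequeue(): [72, 76]
dequeue(): [76]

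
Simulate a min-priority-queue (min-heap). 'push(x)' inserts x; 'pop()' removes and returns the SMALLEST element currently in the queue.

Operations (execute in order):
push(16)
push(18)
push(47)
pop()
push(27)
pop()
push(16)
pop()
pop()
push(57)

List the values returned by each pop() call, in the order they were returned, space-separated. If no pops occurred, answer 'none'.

push(16): heap contents = [16]
push(18): heap contents = [16, 18]
push(47): heap contents = [16, 18, 47]
pop() → 16: heap contents = [18, 47]
push(27): heap contents = [18, 27, 47]
pop() → 18: heap contents = [27, 47]
push(16): heap contents = [16, 27, 47]
pop() → 16: heap contents = [27, 47]
pop() → 27: heap contents = [47]
push(57): heap contents = [47, 57]

Answer: 16 18 16 27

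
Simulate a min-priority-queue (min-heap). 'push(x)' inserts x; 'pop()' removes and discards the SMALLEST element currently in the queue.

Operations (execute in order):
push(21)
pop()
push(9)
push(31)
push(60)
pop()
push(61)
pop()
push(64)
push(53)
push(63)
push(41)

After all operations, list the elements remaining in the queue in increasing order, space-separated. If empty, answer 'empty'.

Answer: 41 53 60 61 63 64

Derivation:
push(21): heap contents = [21]
pop() → 21: heap contents = []
push(9): heap contents = [9]
push(31): heap contents = [9, 31]
push(60): heap contents = [9, 31, 60]
pop() → 9: heap contents = [31, 60]
push(61): heap contents = [31, 60, 61]
pop() → 31: heap contents = [60, 61]
push(64): heap contents = [60, 61, 64]
push(53): heap contents = [53, 60, 61, 64]
push(63): heap contents = [53, 60, 61, 63, 64]
push(41): heap contents = [41, 53, 60, 61, 63, 64]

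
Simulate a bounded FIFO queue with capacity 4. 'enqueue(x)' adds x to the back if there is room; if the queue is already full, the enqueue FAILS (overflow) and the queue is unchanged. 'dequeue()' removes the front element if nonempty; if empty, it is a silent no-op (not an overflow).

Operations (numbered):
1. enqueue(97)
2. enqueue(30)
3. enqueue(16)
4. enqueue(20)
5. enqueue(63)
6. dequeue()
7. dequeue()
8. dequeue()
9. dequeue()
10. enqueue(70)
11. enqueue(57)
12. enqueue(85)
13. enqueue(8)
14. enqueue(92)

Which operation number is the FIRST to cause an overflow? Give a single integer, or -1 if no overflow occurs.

Answer: 5

Derivation:
1. enqueue(97): size=1
2. enqueue(30): size=2
3. enqueue(16): size=3
4. enqueue(20): size=4
5. enqueue(63): size=4=cap → OVERFLOW (fail)
6. dequeue(): size=3
7. dequeue(): size=2
8. dequeue(): size=1
9. dequeue(): size=0
10. enqueue(70): size=1
11. enqueue(57): size=2
12. enqueue(85): size=3
13. enqueue(8): size=4
14. enqueue(92): size=4=cap → OVERFLOW (fail)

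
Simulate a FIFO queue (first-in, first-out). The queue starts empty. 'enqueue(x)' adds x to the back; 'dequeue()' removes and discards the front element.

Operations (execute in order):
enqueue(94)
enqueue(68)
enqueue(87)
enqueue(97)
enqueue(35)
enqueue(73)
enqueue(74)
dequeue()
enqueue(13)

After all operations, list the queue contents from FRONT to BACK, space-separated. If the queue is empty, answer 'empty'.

Answer: 68 87 97 35 73 74 13

Derivation:
enqueue(94): [94]
enqueue(68): [94, 68]
enqueue(87): [94, 68, 87]
enqueue(97): [94, 68, 87, 97]
enqueue(35): [94, 68, 87, 97, 35]
enqueue(73): [94, 68, 87, 97, 35, 73]
enqueue(74): [94, 68, 87, 97, 35, 73, 74]
dequeue(): [68, 87, 97, 35, 73, 74]
enqueue(13): [68, 87, 97, 35, 73, 74, 13]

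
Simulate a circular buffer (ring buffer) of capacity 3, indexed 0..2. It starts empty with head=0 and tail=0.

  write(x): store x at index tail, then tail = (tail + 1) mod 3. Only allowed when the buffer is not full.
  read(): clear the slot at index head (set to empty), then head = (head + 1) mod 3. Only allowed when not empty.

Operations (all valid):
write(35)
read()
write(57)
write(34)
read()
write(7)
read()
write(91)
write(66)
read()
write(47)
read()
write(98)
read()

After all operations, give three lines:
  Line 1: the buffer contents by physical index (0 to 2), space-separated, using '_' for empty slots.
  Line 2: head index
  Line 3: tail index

write(35): buf=[35 _ _], head=0, tail=1, size=1
read(): buf=[_ _ _], head=1, tail=1, size=0
write(57): buf=[_ 57 _], head=1, tail=2, size=1
write(34): buf=[_ 57 34], head=1, tail=0, size=2
read(): buf=[_ _ 34], head=2, tail=0, size=1
write(7): buf=[7 _ 34], head=2, tail=1, size=2
read(): buf=[7 _ _], head=0, tail=1, size=1
write(91): buf=[7 91 _], head=0, tail=2, size=2
write(66): buf=[7 91 66], head=0, tail=0, size=3
read(): buf=[_ 91 66], head=1, tail=0, size=2
write(47): buf=[47 91 66], head=1, tail=1, size=3
read(): buf=[47 _ 66], head=2, tail=1, size=2
write(98): buf=[47 98 66], head=2, tail=2, size=3
read(): buf=[47 98 _], head=0, tail=2, size=2

Answer: 47 98 _
0
2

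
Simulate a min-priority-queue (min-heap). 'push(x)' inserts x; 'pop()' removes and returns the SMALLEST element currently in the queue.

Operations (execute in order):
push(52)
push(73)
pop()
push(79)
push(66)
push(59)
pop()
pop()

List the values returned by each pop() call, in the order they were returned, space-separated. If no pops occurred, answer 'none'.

push(52): heap contents = [52]
push(73): heap contents = [52, 73]
pop() → 52: heap contents = [73]
push(79): heap contents = [73, 79]
push(66): heap contents = [66, 73, 79]
push(59): heap contents = [59, 66, 73, 79]
pop() → 59: heap contents = [66, 73, 79]
pop() → 66: heap contents = [73, 79]

Answer: 52 59 66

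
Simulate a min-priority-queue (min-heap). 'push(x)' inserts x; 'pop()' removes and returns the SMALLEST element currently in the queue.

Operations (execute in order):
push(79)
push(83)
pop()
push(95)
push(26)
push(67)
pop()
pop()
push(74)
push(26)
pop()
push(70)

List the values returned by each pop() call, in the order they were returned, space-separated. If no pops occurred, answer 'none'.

Answer: 79 26 67 26

Derivation:
push(79): heap contents = [79]
push(83): heap contents = [79, 83]
pop() → 79: heap contents = [83]
push(95): heap contents = [83, 95]
push(26): heap contents = [26, 83, 95]
push(67): heap contents = [26, 67, 83, 95]
pop() → 26: heap contents = [67, 83, 95]
pop() → 67: heap contents = [83, 95]
push(74): heap contents = [74, 83, 95]
push(26): heap contents = [26, 74, 83, 95]
pop() → 26: heap contents = [74, 83, 95]
push(70): heap contents = [70, 74, 83, 95]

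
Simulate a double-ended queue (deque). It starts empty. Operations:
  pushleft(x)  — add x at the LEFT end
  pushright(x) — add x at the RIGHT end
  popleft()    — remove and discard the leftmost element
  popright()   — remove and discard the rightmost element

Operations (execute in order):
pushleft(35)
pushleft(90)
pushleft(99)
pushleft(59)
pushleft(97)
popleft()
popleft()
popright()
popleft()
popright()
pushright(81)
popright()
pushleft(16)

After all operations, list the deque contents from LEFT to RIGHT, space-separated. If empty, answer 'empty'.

pushleft(35): [35]
pushleft(90): [90, 35]
pushleft(99): [99, 90, 35]
pushleft(59): [59, 99, 90, 35]
pushleft(97): [97, 59, 99, 90, 35]
popleft(): [59, 99, 90, 35]
popleft(): [99, 90, 35]
popright(): [99, 90]
popleft(): [90]
popright(): []
pushright(81): [81]
popright(): []
pushleft(16): [16]

Answer: 16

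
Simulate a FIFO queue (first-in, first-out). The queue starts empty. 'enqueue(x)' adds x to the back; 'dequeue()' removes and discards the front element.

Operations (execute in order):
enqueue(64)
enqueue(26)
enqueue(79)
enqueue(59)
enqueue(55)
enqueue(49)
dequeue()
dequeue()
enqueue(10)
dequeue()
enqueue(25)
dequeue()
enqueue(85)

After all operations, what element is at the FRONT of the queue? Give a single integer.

enqueue(64): queue = [64]
enqueue(26): queue = [64, 26]
enqueue(79): queue = [64, 26, 79]
enqueue(59): queue = [64, 26, 79, 59]
enqueue(55): queue = [64, 26, 79, 59, 55]
enqueue(49): queue = [64, 26, 79, 59, 55, 49]
dequeue(): queue = [26, 79, 59, 55, 49]
dequeue(): queue = [79, 59, 55, 49]
enqueue(10): queue = [79, 59, 55, 49, 10]
dequeue(): queue = [59, 55, 49, 10]
enqueue(25): queue = [59, 55, 49, 10, 25]
dequeue(): queue = [55, 49, 10, 25]
enqueue(85): queue = [55, 49, 10, 25, 85]

Answer: 55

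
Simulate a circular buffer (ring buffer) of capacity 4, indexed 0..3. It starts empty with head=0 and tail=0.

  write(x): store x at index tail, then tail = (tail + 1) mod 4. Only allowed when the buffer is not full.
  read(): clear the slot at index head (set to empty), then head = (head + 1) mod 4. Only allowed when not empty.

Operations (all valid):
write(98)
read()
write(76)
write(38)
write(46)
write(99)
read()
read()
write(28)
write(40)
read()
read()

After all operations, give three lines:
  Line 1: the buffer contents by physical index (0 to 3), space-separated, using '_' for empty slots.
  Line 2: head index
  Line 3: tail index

Answer: _ 28 40 _
1
3

Derivation:
write(98): buf=[98 _ _ _], head=0, tail=1, size=1
read(): buf=[_ _ _ _], head=1, tail=1, size=0
write(76): buf=[_ 76 _ _], head=1, tail=2, size=1
write(38): buf=[_ 76 38 _], head=1, tail=3, size=2
write(46): buf=[_ 76 38 46], head=1, tail=0, size=3
write(99): buf=[99 76 38 46], head=1, tail=1, size=4
read(): buf=[99 _ 38 46], head=2, tail=1, size=3
read(): buf=[99 _ _ 46], head=3, tail=1, size=2
write(28): buf=[99 28 _ 46], head=3, tail=2, size=3
write(40): buf=[99 28 40 46], head=3, tail=3, size=4
read(): buf=[99 28 40 _], head=0, tail=3, size=3
read(): buf=[_ 28 40 _], head=1, tail=3, size=2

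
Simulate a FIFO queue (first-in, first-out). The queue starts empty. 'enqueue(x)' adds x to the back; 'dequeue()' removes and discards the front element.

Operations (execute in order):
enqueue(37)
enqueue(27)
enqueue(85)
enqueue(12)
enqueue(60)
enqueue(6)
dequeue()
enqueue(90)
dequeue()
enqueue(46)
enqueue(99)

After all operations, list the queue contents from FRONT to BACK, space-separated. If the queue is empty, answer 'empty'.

enqueue(37): [37]
enqueue(27): [37, 27]
enqueue(85): [37, 27, 85]
enqueue(12): [37, 27, 85, 12]
enqueue(60): [37, 27, 85, 12, 60]
enqueue(6): [37, 27, 85, 12, 60, 6]
dequeue(): [27, 85, 12, 60, 6]
enqueue(90): [27, 85, 12, 60, 6, 90]
dequeue(): [85, 12, 60, 6, 90]
enqueue(46): [85, 12, 60, 6, 90, 46]
enqueue(99): [85, 12, 60, 6, 90, 46, 99]

Answer: 85 12 60 6 90 46 99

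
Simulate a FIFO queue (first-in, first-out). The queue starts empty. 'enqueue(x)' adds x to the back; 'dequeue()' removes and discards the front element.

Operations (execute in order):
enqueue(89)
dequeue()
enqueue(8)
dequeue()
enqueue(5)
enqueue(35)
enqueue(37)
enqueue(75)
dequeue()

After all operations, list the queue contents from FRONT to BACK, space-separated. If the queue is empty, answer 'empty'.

Answer: 35 37 75

Derivation:
enqueue(89): [89]
dequeue(): []
enqueue(8): [8]
dequeue(): []
enqueue(5): [5]
enqueue(35): [5, 35]
enqueue(37): [5, 35, 37]
enqueue(75): [5, 35, 37, 75]
dequeue(): [35, 37, 75]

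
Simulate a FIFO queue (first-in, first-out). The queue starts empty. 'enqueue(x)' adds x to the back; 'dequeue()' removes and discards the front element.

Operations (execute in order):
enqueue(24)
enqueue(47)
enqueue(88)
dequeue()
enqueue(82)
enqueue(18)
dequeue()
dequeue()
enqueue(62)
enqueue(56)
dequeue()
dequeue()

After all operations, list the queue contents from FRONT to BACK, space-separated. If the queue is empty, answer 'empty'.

Answer: 62 56

Derivation:
enqueue(24): [24]
enqueue(47): [24, 47]
enqueue(88): [24, 47, 88]
dequeue(): [47, 88]
enqueue(82): [47, 88, 82]
enqueue(18): [47, 88, 82, 18]
dequeue(): [88, 82, 18]
dequeue(): [82, 18]
enqueue(62): [82, 18, 62]
enqueue(56): [82, 18, 62, 56]
dequeue(): [18, 62, 56]
dequeue(): [62, 56]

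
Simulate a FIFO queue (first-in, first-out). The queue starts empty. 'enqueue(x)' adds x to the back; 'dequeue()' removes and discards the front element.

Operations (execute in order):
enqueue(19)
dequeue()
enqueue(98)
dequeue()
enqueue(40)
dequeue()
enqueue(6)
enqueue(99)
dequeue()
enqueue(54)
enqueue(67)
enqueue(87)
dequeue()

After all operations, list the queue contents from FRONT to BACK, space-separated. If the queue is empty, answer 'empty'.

enqueue(19): [19]
dequeue(): []
enqueue(98): [98]
dequeue(): []
enqueue(40): [40]
dequeue(): []
enqueue(6): [6]
enqueue(99): [6, 99]
dequeue(): [99]
enqueue(54): [99, 54]
enqueue(67): [99, 54, 67]
enqueue(87): [99, 54, 67, 87]
dequeue(): [54, 67, 87]

Answer: 54 67 87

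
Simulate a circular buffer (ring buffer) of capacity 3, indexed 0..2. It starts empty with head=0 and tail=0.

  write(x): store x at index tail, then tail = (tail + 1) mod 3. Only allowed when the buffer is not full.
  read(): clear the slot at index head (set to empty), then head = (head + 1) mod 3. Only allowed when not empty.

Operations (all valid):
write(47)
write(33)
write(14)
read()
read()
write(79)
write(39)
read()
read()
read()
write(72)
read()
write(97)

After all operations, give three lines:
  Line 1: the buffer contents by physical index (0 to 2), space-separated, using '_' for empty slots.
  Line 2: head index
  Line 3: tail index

Answer: 97 _ _
0
1

Derivation:
write(47): buf=[47 _ _], head=0, tail=1, size=1
write(33): buf=[47 33 _], head=0, tail=2, size=2
write(14): buf=[47 33 14], head=0, tail=0, size=3
read(): buf=[_ 33 14], head=1, tail=0, size=2
read(): buf=[_ _ 14], head=2, tail=0, size=1
write(79): buf=[79 _ 14], head=2, tail=1, size=2
write(39): buf=[79 39 14], head=2, tail=2, size=3
read(): buf=[79 39 _], head=0, tail=2, size=2
read(): buf=[_ 39 _], head=1, tail=2, size=1
read(): buf=[_ _ _], head=2, tail=2, size=0
write(72): buf=[_ _ 72], head=2, tail=0, size=1
read(): buf=[_ _ _], head=0, tail=0, size=0
write(97): buf=[97 _ _], head=0, tail=1, size=1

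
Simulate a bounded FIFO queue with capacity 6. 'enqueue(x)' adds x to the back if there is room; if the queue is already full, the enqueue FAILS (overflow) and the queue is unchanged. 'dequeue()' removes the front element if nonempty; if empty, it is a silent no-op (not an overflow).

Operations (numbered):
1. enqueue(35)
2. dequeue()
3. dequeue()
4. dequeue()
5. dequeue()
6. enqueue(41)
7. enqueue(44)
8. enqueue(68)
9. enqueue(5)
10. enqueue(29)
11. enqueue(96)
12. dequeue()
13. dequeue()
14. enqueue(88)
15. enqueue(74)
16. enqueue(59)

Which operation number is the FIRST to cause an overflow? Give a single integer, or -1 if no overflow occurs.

1. enqueue(35): size=1
2. dequeue(): size=0
3. dequeue(): empty, no-op, size=0
4. dequeue(): empty, no-op, size=0
5. dequeue(): empty, no-op, size=0
6. enqueue(41): size=1
7. enqueue(44): size=2
8. enqueue(68): size=3
9. enqueue(5): size=4
10. enqueue(29): size=5
11. enqueue(96): size=6
12. dequeue(): size=5
13. dequeue(): size=4
14. enqueue(88): size=5
15. enqueue(74): size=6
16. enqueue(59): size=6=cap → OVERFLOW (fail)

Answer: 16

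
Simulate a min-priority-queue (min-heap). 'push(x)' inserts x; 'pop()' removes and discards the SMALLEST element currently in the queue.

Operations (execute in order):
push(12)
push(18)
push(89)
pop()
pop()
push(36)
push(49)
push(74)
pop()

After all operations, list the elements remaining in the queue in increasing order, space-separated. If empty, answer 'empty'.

push(12): heap contents = [12]
push(18): heap contents = [12, 18]
push(89): heap contents = [12, 18, 89]
pop() → 12: heap contents = [18, 89]
pop() → 18: heap contents = [89]
push(36): heap contents = [36, 89]
push(49): heap contents = [36, 49, 89]
push(74): heap contents = [36, 49, 74, 89]
pop() → 36: heap contents = [49, 74, 89]

Answer: 49 74 89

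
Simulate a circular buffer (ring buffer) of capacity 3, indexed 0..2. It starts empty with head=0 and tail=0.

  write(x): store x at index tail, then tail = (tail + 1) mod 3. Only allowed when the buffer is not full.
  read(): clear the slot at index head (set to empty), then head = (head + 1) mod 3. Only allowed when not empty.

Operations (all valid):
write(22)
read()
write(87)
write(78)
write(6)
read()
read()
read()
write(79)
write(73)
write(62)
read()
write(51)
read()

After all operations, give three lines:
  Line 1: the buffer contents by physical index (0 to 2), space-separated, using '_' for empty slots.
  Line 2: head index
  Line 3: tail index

write(22): buf=[22 _ _], head=0, tail=1, size=1
read(): buf=[_ _ _], head=1, tail=1, size=0
write(87): buf=[_ 87 _], head=1, tail=2, size=1
write(78): buf=[_ 87 78], head=1, tail=0, size=2
write(6): buf=[6 87 78], head=1, tail=1, size=3
read(): buf=[6 _ 78], head=2, tail=1, size=2
read(): buf=[6 _ _], head=0, tail=1, size=1
read(): buf=[_ _ _], head=1, tail=1, size=0
write(79): buf=[_ 79 _], head=1, tail=2, size=1
write(73): buf=[_ 79 73], head=1, tail=0, size=2
write(62): buf=[62 79 73], head=1, tail=1, size=3
read(): buf=[62 _ 73], head=2, tail=1, size=2
write(51): buf=[62 51 73], head=2, tail=2, size=3
read(): buf=[62 51 _], head=0, tail=2, size=2

Answer: 62 51 _
0
2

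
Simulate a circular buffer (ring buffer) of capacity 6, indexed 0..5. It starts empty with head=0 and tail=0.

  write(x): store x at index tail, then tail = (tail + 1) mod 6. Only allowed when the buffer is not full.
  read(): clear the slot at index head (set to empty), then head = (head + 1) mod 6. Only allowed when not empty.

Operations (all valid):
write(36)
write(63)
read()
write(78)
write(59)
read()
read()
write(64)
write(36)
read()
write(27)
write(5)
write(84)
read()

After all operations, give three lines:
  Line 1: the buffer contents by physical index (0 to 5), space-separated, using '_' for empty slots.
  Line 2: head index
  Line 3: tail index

write(36): buf=[36 _ _ _ _ _], head=0, tail=1, size=1
write(63): buf=[36 63 _ _ _ _], head=0, tail=2, size=2
read(): buf=[_ 63 _ _ _ _], head=1, tail=2, size=1
write(78): buf=[_ 63 78 _ _ _], head=1, tail=3, size=2
write(59): buf=[_ 63 78 59 _ _], head=1, tail=4, size=3
read(): buf=[_ _ 78 59 _ _], head=2, tail=4, size=2
read(): buf=[_ _ _ 59 _ _], head=3, tail=4, size=1
write(64): buf=[_ _ _ 59 64 _], head=3, tail=5, size=2
write(36): buf=[_ _ _ 59 64 36], head=3, tail=0, size=3
read(): buf=[_ _ _ _ 64 36], head=4, tail=0, size=2
write(27): buf=[27 _ _ _ 64 36], head=4, tail=1, size=3
write(5): buf=[27 5 _ _ 64 36], head=4, tail=2, size=4
write(84): buf=[27 5 84 _ 64 36], head=4, tail=3, size=5
read(): buf=[27 5 84 _ _ 36], head=5, tail=3, size=4

Answer: 27 5 84 _ _ 36
5
3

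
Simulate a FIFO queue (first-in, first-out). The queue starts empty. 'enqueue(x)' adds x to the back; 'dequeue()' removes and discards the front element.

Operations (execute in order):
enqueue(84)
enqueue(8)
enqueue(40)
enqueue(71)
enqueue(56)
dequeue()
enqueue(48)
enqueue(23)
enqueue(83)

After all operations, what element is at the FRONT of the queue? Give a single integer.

enqueue(84): queue = [84]
enqueue(8): queue = [84, 8]
enqueue(40): queue = [84, 8, 40]
enqueue(71): queue = [84, 8, 40, 71]
enqueue(56): queue = [84, 8, 40, 71, 56]
dequeue(): queue = [8, 40, 71, 56]
enqueue(48): queue = [8, 40, 71, 56, 48]
enqueue(23): queue = [8, 40, 71, 56, 48, 23]
enqueue(83): queue = [8, 40, 71, 56, 48, 23, 83]

Answer: 8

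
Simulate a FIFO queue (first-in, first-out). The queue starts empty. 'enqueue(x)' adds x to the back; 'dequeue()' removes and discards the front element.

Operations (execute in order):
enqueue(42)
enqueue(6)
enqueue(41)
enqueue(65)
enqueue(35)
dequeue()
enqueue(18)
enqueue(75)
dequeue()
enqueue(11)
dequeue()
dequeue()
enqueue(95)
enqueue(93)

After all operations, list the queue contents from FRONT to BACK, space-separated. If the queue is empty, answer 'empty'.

Answer: 35 18 75 11 95 93

Derivation:
enqueue(42): [42]
enqueue(6): [42, 6]
enqueue(41): [42, 6, 41]
enqueue(65): [42, 6, 41, 65]
enqueue(35): [42, 6, 41, 65, 35]
dequeue(): [6, 41, 65, 35]
enqueue(18): [6, 41, 65, 35, 18]
enqueue(75): [6, 41, 65, 35, 18, 75]
dequeue(): [41, 65, 35, 18, 75]
enqueue(11): [41, 65, 35, 18, 75, 11]
dequeue(): [65, 35, 18, 75, 11]
dequeue(): [35, 18, 75, 11]
enqueue(95): [35, 18, 75, 11, 95]
enqueue(93): [35, 18, 75, 11, 95, 93]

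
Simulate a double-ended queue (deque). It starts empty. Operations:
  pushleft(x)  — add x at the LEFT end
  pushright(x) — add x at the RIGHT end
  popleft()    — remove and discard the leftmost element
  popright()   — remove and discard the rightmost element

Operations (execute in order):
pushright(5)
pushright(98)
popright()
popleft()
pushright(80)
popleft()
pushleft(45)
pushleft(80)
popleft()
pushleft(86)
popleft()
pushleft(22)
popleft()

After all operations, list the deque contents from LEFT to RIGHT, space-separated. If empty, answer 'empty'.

Answer: 45

Derivation:
pushright(5): [5]
pushright(98): [5, 98]
popright(): [5]
popleft(): []
pushright(80): [80]
popleft(): []
pushleft(45): [45]
pushleft(80): [80, 45]
popleft(): [45]
pushleft(86): [86, 45]
popleft(): [45]
pushleft(22): [22, 45]
popleft(): [45]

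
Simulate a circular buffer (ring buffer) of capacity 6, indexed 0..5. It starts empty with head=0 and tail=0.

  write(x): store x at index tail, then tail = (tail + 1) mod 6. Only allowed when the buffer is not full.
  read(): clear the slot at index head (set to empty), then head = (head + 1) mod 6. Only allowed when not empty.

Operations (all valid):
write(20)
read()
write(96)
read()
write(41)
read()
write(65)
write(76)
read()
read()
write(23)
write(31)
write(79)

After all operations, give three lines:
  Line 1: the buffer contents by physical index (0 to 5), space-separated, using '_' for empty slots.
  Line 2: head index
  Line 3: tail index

Answer: 31 79 _ _ _ 23
5
2

Derivation:
write(20): buf=[20 _ _ _ _ _], head=0, tail=1, size=1
read(): buf=[_ _ _ _ _ _], head=1, tail=1, size=0
write(96): buf=[_ 96 _ _ _ _], head=1, tail=2, size=1
read(): buf=[_ _ _ _ _ _], head=2, tail=2, size=0
write(41): buf=[_ _ 41 _ _ _], head=2, tail=3, size=1
read(): buf=[_ _ _ _ _ _], head=3, tail=3, size=0
write(65): buf=[_ _ _ 65 _ _], head=3, tail=4, size=1
write(76): buf=[_ _ _ 65 76 _], head=3, tail=5, size=2
read(): buf=[_ _ _ _ 76 _], head=4, tail=5, size=1
read(): buf=[_ _ _ _ _ _], head=5, tail=5, size=0
write(23): buf=[_ _ _ _ _ 23], head=5, tail=0, size=1
write(31): buf=[31 _ _ _ _ 23], head=5, tail=1, size=2
write(79): buf=[31 79 _ _ _ 23], head=5, tail=2, size=3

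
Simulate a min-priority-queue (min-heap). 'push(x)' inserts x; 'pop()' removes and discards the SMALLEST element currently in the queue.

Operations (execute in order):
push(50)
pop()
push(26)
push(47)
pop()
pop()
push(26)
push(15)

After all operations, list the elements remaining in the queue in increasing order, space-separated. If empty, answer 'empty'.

Answer: 15 26

Derivation:
push(50): heap contents = [50]
pop() → 50: heap contents = []
push(26): heap contents = [26]
push(47): heap contents = [26, 47]
pop() → 26: heap contents = [47]
pop() → 47: heap contents = []
push(26): heap contents = [26]
push(15): heap contents = [15, 26]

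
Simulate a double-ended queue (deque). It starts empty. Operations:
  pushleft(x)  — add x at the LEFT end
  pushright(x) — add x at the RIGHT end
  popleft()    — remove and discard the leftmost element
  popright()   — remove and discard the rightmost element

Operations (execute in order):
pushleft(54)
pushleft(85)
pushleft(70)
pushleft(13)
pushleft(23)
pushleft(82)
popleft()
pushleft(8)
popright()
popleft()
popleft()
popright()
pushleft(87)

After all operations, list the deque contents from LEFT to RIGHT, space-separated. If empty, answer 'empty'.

pushleft(54): [54]
pushleft(85): [85, 54]
pushleft(70): [70, 85, 54]
pushleft(13): [13, 70, 85, 54]
pushleft(23): [23, 13, 70, 85, 54]
pushleft(82): [82, 23, 13, 70, 85, 54]
popleft(): [23, 13, 70, 85, 54]
pushleft(8): [8, 23, 13, 70, 85, 54]
popright(): [8, 23, 13, 70, 85]
popleft(): [23, 13, 70, 85]
popleft(): [13, 70, 85]
popright(): [13, 70]
pushleft(87): [87, 13, 70]

Answer: 87 13 70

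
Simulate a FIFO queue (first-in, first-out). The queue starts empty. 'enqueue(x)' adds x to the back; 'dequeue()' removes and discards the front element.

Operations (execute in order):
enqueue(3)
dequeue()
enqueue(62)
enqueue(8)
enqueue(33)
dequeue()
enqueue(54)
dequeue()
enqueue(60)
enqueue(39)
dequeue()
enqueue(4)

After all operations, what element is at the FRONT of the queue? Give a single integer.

Answer: 54

Derivation:
enqueue(3): queue = [3]
dequeue(): queue = []
enqueue(62): queue = [62]
enqueue(8): queue = [62, 8]
enqueue(33): queue = [62, 8, 33]
dequeue(): queue = [8, 33]
enqueue(54): queue = [8, 33, 54]
dequeue(): queue = [33, 54]
enqueue(60): queue = [33, 54, 60]
enqueue(39): queue = [33, 54, 60, 39]
dequeue(): queue = [54, 60, 39]
enqueue(4): queue = [54, 60, 39, 4]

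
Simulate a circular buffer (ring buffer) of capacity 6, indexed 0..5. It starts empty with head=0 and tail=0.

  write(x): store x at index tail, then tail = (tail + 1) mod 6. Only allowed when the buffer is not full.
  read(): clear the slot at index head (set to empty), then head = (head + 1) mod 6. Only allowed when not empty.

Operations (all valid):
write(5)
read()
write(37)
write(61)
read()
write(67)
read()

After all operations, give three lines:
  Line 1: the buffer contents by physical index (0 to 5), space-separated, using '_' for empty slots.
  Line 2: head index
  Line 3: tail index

write(5): buf=[5 _ _ _ _ _], head=0, tail=1, size=1
read(): buf=[_ _ _ _ _ _], head=1, tail=1, size=0
write(37): buf=[_ 37 _ _ _ _], head=1, tail=2, size=1
write(61): buf=[_ 37 61 _ _ _], head=1, tail=3, size=2
read(): buf=[_ _ 61 _ _ _], head=2, tail=3, size=1
write(67): buf=[_ _ 61 67 _ _], head=2, tail=4, size=2
read(): buf=[_ _ _ 67 _ _], head=3, tail=4, size=1

Answer: _ _ _ 67 _ _
3
4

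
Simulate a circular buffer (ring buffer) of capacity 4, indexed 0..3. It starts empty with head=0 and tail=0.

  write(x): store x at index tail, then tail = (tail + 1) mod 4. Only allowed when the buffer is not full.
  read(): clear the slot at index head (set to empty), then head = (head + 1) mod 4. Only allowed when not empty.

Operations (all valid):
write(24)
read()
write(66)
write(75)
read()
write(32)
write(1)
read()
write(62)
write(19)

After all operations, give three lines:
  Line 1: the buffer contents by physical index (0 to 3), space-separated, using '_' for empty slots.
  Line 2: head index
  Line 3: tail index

Answer: 1 62 19 32
3
3

Derivation:
write(24): buf=[24 _ _ _], head=0, tail=1, size=1
read(): buf=[_ _ _ _], head=1, tail=1, size=0
write(66): buf=[_ 66 _ _], head=1, tail=2, size=1
write(75): buf=[_ 66 75 _], head=1, tail=3, size=2
read(): buf=[_ _ 75 _], head=2, tail=3, size=1
write(32): buf=[_ _ 75 32], head=2, tail=0, size=2
write(1): buf=[1 _ 75 32], head=2, tail=1, size=3
read(): buf=[1 _ _ 32], head=3, tail=1, size=2
write(62): buf=[1 62 _ 32], head=3, tail=2, size=3
write(19): buf=[1 62 19 32], head=3, tail=3, size=4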